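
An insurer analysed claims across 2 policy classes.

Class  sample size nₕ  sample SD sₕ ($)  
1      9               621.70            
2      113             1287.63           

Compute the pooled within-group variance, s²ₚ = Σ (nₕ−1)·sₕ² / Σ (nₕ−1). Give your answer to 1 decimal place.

1573225.7

1: (9−1)·621.70² = 8·386510.89 = 3092087.12
2: (113−1)·1287.63² = 112·1657991.0169 = 185694993.8928
Numerator = 188787081.0128; denominator = Σ(nₕ−1) = 120.
s²ₚ = 188787081.0128/120 = 1573225.675... → 1573225.7.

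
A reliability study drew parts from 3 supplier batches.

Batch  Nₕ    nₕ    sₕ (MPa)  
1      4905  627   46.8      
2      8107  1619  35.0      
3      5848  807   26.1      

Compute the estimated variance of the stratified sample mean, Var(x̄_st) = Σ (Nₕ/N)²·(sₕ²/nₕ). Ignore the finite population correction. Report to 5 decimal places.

N = 18860. Term for each stratum: Wₕ²sₕ²/nₕ.
Var(x̄_st) = 0.23627557 + 0.13980613 + 0.08115940 = 0.45724109 → 0.45724.

0.45724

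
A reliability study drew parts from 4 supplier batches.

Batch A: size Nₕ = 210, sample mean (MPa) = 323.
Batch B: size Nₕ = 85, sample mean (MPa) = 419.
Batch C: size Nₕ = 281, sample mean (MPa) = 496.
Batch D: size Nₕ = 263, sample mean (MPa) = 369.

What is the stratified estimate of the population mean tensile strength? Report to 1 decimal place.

N = 210 + 85 + 281 + 263 = 839.
Weight each subgroup mean by Nₕ/N and sum.
Σ Nₕx̄ₕ = 210·323 + 85·419 + 281·496 + 263·369 = 67830 + 35615 + 139376 + 97047 = 339868.
Divide by N: 339868 / 839 = 405.087... → 405.1.

405.1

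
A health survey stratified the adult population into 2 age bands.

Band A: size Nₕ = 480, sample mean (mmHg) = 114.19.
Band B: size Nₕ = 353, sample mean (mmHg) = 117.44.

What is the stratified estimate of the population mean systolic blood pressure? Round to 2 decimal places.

115.57

N = 480 + 353 = 833.
Overall mean = Σ (Nₕ/N)·x̄ₕ — weight by population share, not a simple average.
Σ Nₕx̄ₕ = 480·114.19 + 353·117.44 = 54811.2 + 41456.32 = 96267.52.
Divide by N: 96267.52 / 833 = 115.5673... → 115.57.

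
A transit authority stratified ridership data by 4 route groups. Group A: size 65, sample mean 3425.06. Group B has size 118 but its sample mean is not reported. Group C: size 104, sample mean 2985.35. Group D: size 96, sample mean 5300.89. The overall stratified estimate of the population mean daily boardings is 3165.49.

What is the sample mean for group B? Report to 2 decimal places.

1444.00

N = 65 + 118 + 104 + 96 = 383.
Overall total = μ·N = 3165.49·383 = 1212382.67.
Subtract the known strata: 65·3425.06 + 104·2985.35 + 96·5300.89 = 1041990.74.
Remaining total for group B: 1212382.67 − 1041990.74 = 170391.93.
Divide by its size: 170391.93 / 118 = 1443.9994... → 1444.00.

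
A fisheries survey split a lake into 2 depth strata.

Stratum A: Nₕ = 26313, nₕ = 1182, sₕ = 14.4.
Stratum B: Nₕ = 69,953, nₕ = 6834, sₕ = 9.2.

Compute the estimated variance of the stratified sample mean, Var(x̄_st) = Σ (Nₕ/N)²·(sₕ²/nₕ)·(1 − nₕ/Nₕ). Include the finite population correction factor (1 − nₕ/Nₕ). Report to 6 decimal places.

0.018419

N = 96266; Wₕ = Nₕ/N.
stratum A: (26313/96266)²·14.4²/1182·(1 − 1182/26313) = 0.012518197
stratum B: (69953/96266)²·9.2²/6834·(1 − 6834/69953) = 0.005900941
Sum = 0.018419138 → 0.018419.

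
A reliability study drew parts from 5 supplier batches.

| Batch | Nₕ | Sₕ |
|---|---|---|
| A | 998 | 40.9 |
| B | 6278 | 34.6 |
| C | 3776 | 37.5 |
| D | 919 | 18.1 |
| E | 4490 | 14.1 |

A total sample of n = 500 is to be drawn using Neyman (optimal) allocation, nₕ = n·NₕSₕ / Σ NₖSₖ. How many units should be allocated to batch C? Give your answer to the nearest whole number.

Σ NₕSₕ = 998·40.9 + 6278·34.6 + 3776·37.5 + 919·18.1 + 4490·14.1 = 479579.9.
Share for C: 141600/479579.9 = 0.29526.
n_C = 500 × 0.29526 = 147.629... → 148.

148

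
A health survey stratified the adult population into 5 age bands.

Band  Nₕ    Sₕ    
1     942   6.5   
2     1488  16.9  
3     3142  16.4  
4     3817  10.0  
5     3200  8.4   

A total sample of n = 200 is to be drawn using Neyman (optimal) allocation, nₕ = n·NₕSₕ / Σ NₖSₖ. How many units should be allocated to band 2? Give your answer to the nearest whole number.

34

Σ NₕSₕ = 942·6.5 + 1488·16.9 + 3142·16.4 + 3817·10.0 + 3200·8.4 = 147849.
Share for 2: 25147.2/147849 = 0.17009.
n_2 = 200 × 0.17009 = 34.017... → 34.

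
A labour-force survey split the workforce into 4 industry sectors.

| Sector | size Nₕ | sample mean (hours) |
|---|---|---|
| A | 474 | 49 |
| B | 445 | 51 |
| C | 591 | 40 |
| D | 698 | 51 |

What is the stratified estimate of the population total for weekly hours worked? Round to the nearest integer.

A: 474·49 = 23226
B: 445·51 = 22695
C: 591·40 = 23640
D: 698·51 = 35598
τ̂ = Σ Nₕx̄ₕ = 105159.

105159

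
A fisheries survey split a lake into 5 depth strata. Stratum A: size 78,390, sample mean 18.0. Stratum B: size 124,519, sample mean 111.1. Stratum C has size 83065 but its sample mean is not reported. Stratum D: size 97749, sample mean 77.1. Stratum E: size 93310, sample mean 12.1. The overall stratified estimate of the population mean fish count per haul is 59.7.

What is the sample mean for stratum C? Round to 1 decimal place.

55.0

Σ Nₕx̄ₕ = N·μ, so 83065·x̄_C = 477033·59.7 − (78390·18.0 + 124519·111.1 + 97749·77.1 + 93310·12.1).
= 28478870.1 − 23910579.8 = 4568290.3.
x̄_C = 4568290.3 / 83065 = 54.997... → 55.0.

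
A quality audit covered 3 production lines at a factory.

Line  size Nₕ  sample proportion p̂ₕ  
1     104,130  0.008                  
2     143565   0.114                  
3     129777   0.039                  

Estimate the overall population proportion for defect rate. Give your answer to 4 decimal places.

0.0590

N = 104130 + 143565 + 129777 = 377472.
Overall proportion = Σ (Nₕ/N)·p̂ₕ.
Σ Nₕp̂ₕ = 833.04 + 16366.41 + 5061.303 = 22260.753.
22260.753 / 377472 = 0.058973... → 0.0590.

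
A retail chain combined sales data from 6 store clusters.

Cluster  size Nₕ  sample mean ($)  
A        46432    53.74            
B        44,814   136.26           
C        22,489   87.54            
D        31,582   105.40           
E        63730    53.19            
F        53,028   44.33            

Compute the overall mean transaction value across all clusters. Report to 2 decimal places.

x̄_st = (Σ Nₕx̄ₕ) / (Σ Nₕ) = (46432·53.74 + 44814·136.26 + 22489·87.54 + 31582·105.40 + 63730·53.19 + 53028·44.33) / 262075
= 19639571.12 / 262075 = 74.9387... → 74.94.

74.94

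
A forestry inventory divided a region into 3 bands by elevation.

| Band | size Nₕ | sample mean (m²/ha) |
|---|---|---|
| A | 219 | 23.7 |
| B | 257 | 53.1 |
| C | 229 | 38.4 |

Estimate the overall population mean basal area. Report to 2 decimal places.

N = 219 + 257 + 229 = 705.
The stratified mean weights each stratum mean by its population share Nₕ/N.
Σ Nₕx̄ₕ = 219·23.7 + 257·53.1 + 229·38.4 = 5190.3 + 13646.7 + 8793.6 = 27630.6.
Divide by N: 27630.6 / 705 = 39.1923... → 39.19.

39.19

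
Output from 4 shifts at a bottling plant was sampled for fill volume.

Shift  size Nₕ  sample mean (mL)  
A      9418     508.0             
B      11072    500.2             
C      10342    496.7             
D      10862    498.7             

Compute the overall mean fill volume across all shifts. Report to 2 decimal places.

x̄_st = (Σ Nₕx̄ₕ) / (Σ Nₕ) = (9418·508.0 + 11072·500.2 + 10342·496.7 + 10862·498.7) / 41694
= 20876309.2 / 41694 = 500.7030... → 500.70.

500.70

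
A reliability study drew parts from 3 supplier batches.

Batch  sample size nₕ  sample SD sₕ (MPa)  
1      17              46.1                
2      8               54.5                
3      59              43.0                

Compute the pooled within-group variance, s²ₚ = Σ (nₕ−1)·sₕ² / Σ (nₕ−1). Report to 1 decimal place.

1: (17−1)·46.1² = 16·2125.21 = 34003.36
2: (8−1)·54.5² = 7·2970.25 = 20791.75
3: (59−1)·43.0² = 58·1849 = 107242
Numerator = 162037.11; denominator = Σ(nₕ−1) = 81.
s²ₚ = 162037.11/81 = 2000.458... → 2000.5.

2000.5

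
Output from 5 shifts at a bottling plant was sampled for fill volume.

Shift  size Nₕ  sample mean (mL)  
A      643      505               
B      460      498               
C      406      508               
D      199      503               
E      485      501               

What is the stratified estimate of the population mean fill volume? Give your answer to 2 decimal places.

503.02

N = 2193; weights Wₕ = Nₕ/N = (0.2932, 0.2098, 0.1851, 0.0907, 0.2212).
x̄_st = Σ Wₕ·x̄ₕ = 0.2932·505 + 0.2098·498 + 0.1851·508 + 0.0907·503 + 0.2212·501 ≈ 503.0210...
→ 503.02.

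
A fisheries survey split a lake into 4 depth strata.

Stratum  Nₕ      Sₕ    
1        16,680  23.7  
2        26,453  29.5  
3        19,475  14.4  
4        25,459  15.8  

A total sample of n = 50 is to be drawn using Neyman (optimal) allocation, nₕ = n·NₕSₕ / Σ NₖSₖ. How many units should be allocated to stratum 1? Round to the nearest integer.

1: NₕSₕ = 16680·23.7 = 395316
2: NₕSₕ = 26453·29.5 = 780363.5
3: NₕSₕ = 19475·14.4 = 280440
4: NₕSₕ = 25459·15.8 = 402252.2
Σ NₕSₕ = 1858371.7.
n_1 = 50·395316/1858371.7 = 10.636... → 11.

11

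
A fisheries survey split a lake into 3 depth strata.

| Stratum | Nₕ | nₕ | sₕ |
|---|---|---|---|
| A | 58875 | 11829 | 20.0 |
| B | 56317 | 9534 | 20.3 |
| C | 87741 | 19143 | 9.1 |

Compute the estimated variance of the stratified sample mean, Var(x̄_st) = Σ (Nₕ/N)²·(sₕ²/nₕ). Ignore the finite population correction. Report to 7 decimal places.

N = 202933; Wₕ = Nₕ/N.
stratum A: (58875/202933)²·20.0²/11829 = 0.0028462199
stratum B: (56317/202933)²·20.3²/9534 = 0.0033288222
stratum C: (87741/202933)²·9.1²/19143 = 0.0008086723
Sum = 0.0069837144 → 0.0069837.

0.0069837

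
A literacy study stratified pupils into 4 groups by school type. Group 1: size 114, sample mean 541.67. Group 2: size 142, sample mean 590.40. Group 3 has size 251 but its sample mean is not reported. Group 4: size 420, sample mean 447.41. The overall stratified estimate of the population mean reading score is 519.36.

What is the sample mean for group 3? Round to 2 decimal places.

589.43

Σ Nₕx̄ₕ = N·μ, so 251·x̄_3 = 927·519.36 − (114·541.67 + 142·590.40 + 420·447.41).
= 481446.72 − 333499.38 = 147947.34.
x̄_3 = 147947.34 / 251 = 589.4316... → 589.43.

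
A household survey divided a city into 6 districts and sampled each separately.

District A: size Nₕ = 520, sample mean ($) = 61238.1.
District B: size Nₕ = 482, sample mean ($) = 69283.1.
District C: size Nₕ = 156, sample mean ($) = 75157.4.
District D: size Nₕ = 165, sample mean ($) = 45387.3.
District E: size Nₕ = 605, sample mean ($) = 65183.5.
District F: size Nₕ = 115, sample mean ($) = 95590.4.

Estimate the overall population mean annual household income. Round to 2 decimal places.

66020.87

x̄_st = (Σ Nₕx̄ₕ) / (Σ Nₕ) = (520·61238.1 + 482·69283.1 + 156·75157.4 + 165·45387.3 + 605·65183.5 + 115·95590.4) / 2043
= 134880638.6 / 2043 = 66020.8706... → 66020.87.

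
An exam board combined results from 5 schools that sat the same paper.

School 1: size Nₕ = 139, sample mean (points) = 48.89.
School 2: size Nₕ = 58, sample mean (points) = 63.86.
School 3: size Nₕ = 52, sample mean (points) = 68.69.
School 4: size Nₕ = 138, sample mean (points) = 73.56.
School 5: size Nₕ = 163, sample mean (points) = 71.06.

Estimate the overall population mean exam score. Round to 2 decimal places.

N = 139 + 58 + 52 + 138 + 163 = 550.
The stratified mean weights each stratum mean by its population share Nₕ/N.
Σ Nₕx̄ₕ = 139·48.89 + 58·63.86 + 52·68.69 + 138·73.56 + 163·71.06 = 6795.71 + 3703.88 + 3571.88 + 10151.28 + 11582.78 = 35805.53.
Divide by N: 35805.53 / 550 = 65.1010... → 65.10.

65.10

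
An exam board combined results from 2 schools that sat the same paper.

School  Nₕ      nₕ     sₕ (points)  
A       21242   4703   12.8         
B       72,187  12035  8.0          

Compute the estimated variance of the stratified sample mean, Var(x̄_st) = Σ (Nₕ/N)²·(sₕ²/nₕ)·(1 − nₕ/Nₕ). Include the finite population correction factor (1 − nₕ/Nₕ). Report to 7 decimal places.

N = 93429; Wₕ = Nₕ/N.
school A: (21242/93429)²·12.8²/4703·(1 − 4703/21242) = 0.0014021233
school B: (72187/93429)²·8.0²/12035·(1 − 12035/72187) = 0.0026453281
Sum = 0.0040474514 → 0.0040475.

0.0040475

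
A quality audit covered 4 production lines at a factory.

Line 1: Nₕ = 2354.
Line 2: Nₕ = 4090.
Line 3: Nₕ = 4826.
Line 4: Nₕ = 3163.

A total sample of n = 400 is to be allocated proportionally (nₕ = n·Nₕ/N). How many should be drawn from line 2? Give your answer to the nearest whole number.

113

Share of line 2 = 4090/14433 = 0.28338.
Allocate 400 × 0.28338 = 113.351... → 113.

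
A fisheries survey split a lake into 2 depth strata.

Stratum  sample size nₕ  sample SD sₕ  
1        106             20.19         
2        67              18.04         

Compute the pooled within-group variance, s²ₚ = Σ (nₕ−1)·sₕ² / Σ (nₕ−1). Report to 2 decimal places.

1: (106−1)·20.19² = 105·407.6361 = 42801.7905
2: (67−1)·18.04² = 66·325.4416 = 21479.1456
Numerator = 64280.9361; denominator = Σ(nₕ−1) = 171.
s²ₚ = 64280.9361/171 = 375.9119... → 375.91.

375.91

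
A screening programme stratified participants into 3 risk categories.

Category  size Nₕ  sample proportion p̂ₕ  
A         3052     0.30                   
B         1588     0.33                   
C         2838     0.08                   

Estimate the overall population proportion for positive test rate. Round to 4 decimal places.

0.2229

Wₕ = Nₕ/N with N = 7478: 0.4081, 0.2124, 0.3795.
p̂_st = 0.4081·0.30 + 0.2124·0.33 + 0.3795·0.08 ≈ 0.222878... → 0.2229.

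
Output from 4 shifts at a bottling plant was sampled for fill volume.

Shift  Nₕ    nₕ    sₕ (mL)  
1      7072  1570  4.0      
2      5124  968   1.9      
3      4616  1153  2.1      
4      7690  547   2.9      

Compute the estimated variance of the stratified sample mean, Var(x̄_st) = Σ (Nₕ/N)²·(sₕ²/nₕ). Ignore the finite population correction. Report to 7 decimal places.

N = 24502; Wₕ = Nₕ/N.
shift 1: (7072/24502)²·4.0²/1570 = 0.0008489884
shift 2: (5124/24502)²·1.9²/968 = 0.0001630974
shift 3: (4616/24502)²·2.1²/1153 = 0.0001357494
shift 4: (7690/24502)²·2.9²/547 = 0.0015144616
Sum = 0.0026622968 → 0.0026623.

0.0026623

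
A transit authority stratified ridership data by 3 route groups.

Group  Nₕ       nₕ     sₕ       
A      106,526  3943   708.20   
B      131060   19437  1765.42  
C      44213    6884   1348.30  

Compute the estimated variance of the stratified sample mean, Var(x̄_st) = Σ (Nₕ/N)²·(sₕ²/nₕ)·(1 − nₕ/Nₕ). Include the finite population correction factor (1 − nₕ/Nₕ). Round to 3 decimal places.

52.533

N = 281799; Wₕ = Nₕ/N.
group A: (106526/281799)²·708.20²/3943·(1 − 3943/106526) = 17.503995
group B: (131060/281799)²·1765.42²/19437·(1 − 19437/131060) = 29.540090
group C: (44213/281799)²·1348.30²/6884·(1 − 6884/44213) = 5.488449
Sum = 52.532534 → 52.533.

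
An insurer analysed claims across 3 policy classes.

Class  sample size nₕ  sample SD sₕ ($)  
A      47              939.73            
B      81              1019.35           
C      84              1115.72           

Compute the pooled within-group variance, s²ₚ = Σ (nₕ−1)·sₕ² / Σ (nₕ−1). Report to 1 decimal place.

A: (47−1)·939.73² = 46·883092.4729 = 40622253.7534
B: (81−1)·1019.35² = 80·1039074.4225 = 83125953.8
C: (84−1)·1115.72² = 83·1244831.1184 = 103320982.8272
Numerator = 227069190.3806; denominator = Σ(nₕ−1) = 209.
s²ₚ = 227069190.3806/209 = 1086455.456... → 1086455.5.

1086455.5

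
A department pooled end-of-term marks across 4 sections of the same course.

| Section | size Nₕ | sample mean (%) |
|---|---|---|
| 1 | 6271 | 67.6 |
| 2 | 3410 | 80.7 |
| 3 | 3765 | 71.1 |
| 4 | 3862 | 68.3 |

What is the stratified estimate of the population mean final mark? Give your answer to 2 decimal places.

x̄_st = (Σ Nₕx̄ₕ) / (Σ Nₕ) = (6271·67.6 + 3410·80.7 + 3765·71.1 + 3862·68.3) / 17308
= 1230572.7 / 17308 = 71.0985... → 71.10.

71.10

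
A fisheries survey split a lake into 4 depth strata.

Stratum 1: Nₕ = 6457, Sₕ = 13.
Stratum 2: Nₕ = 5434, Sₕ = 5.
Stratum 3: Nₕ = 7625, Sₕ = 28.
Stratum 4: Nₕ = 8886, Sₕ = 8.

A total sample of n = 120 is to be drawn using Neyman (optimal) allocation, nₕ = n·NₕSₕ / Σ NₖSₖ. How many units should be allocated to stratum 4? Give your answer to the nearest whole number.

Σ NₕSₕ = 6457·13 + 5434·5 + 7625·28 + 8886·8 = 395699.
Share for 4: 71088/395699 = 0.17965.
n_4 = 120 × 0.17965 = 21.558... → 22.

22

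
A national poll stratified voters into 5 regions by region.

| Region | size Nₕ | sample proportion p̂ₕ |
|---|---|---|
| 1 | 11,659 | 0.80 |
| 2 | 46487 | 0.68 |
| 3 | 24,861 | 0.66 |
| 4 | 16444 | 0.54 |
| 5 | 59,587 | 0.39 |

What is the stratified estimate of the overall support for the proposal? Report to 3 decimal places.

0.563

Wₕ = Nₕ/N with N = 159038: 0.0733, 0.2923, 0.1563, 0.1034, 0.3747.
p̂_st = 0.0733·0.80 + 0.2923·0.68 + 0.1563·0.66 + 0.1034·0.54 + 0.3747·0.39 ≈ 0.56254... → 0.563.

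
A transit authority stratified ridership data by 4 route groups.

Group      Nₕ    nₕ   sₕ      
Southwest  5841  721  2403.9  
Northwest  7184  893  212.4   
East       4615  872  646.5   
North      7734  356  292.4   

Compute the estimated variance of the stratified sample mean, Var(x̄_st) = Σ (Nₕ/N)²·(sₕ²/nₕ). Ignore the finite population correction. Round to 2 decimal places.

466.93

N = 25374; Wₕ = Nₕ/N.
group Southwest: (5841/25374)²·2403.9²/721 = 424.71155
group Northwest: (7184/25374)²·212.4²/893 = 4.04960
group East: (4615/25374)²·646.5²/872 = 15.85573
group North: (7734/25374)²·292.4²/356 = 22.31183
Sum = 466.92871 → 466.93.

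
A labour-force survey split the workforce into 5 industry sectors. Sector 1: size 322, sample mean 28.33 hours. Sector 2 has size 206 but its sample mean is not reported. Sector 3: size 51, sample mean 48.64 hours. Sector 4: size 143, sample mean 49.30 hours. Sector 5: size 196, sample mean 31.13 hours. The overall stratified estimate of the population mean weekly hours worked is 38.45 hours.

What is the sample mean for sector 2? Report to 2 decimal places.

Σ Nₕx̄ₕ = N·μ, so 206·x̄_2 = 918·38.45 − (322·28.33 + 51·48.64 + 143·49.30 + 196·31.13).
= 35297.1 − 24754.28 = 10542.82.
x̄_2 = 10542.82 / 206 = 51.1787... → 51.18.

51.18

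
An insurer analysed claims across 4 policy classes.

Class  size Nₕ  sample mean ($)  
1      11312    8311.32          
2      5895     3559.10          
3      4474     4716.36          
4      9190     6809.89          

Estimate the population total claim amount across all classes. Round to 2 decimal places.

Population total = Σ Nₕ·x̄ₕ (each stratum's size times its mean).
11312·8311.32 + 5895·3559.10 + 4474·4716.36 + 9190·6809.89 = 94017651.84 + 20980894.5 + 21100994.64 + 62582889.1 = 198682430.08.

198682430.08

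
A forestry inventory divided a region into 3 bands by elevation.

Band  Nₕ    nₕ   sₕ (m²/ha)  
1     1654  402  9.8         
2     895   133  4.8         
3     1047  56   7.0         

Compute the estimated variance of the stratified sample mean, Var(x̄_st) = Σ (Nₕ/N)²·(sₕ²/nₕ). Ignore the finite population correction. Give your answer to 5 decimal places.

0.13545

N = 3596. Term for each stratum: Wₕ²sₕ²/nₕ.
Var(x̄_st) = 0.05054262 + 0.01073093 + 0.07417577 = 0.13544932 → 0.13545.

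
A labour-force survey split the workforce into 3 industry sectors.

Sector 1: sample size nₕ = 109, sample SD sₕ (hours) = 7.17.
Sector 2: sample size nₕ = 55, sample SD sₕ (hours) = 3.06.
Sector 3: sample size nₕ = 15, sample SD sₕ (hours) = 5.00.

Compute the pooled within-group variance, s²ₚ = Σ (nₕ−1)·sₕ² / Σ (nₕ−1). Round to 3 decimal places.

1: (109−1)·7.17² = 108·51.4089 = 5552.1612
2: (55−1)·3.06² = 54·9.3636 = 505.6344
3: (15−1)·5.00² = 14·25 = 350
Numerator = 6407.7956; denominator = Σ(nₕ−1) = 176.
s²ₚ = 6407.7956/176 = 36.40793... → 36.408.

36.408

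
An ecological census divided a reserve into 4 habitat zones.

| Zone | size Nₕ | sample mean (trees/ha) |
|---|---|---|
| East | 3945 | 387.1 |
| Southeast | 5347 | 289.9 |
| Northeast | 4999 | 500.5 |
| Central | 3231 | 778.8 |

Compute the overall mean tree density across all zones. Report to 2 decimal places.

462.02

x̄_st = (Σ Nₕx̄ₕ) / (Σ Nₕ) = (3945·387.1 + 5347·289.9 + 4999·500.5 + 3231·778.8) / 17522
= 8095507.1 / 17522 = 462.0196... → 462.02.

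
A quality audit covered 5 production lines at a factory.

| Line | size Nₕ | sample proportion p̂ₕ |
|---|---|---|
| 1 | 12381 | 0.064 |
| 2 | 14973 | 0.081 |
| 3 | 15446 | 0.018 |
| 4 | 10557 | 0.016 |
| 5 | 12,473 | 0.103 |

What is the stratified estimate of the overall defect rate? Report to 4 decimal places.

0.0568

Wₕ = Nₕ/N with N = 65830: 0.1881, 0.2274, 0.2346, 0.1604, 0.1895.
p̂_st = 0.1881·0.064 + 0.2274·0.081 + 0.2346·0.018 + 0.1604·0.016 + 0.1895·0.103 ≈ 0.056765... → 0.0568.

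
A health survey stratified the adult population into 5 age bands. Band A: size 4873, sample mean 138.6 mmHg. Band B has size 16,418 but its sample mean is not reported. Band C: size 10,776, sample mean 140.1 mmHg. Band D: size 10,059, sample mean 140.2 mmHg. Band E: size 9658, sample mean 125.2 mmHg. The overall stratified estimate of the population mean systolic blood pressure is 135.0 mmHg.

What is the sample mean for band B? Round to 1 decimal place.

133.2

Σ Nₕx̄ₕ = N·μ, so 16418·x̄_B = 51784·135.0 − (4873·138.6 + 10776·140.1 + 10059·140.2 + 9658·125.2).
= 6990840 − 4804568.8 = 2186271.2.
x̄_B = 2186271.2 / 16418 = 133.163... → 133.2.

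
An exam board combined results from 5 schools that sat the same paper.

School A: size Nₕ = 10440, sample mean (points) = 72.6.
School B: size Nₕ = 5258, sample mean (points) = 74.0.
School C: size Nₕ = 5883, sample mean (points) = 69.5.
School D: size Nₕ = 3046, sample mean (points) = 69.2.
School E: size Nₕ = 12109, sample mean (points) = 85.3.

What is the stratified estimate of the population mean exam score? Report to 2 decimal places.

x̄_st = (Σ Nₕx̄ₕ) / (Σ Nₕ) = (10440·72.6 + 5258·74.0 + 5883·69.5 + 3046·69.2 + 12109·85.3) / 36736
= 2799585.4 / 36736 = 76.2082... → 76.21.

76.21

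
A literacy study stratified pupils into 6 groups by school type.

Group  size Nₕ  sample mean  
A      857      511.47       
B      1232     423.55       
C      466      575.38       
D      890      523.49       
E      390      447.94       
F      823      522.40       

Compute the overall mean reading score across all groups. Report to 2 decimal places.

493.52

x̄_st = (Σ Nₕx̄ₕ) / (Σ Nₕ) = (857·511.47 + 1232·423.55 + 466·575.38 + 890·523.49 + 390·447.94 + 823·522.40) / 4658
= 2298808.37 / 4658 = 493.5183... → 493.52.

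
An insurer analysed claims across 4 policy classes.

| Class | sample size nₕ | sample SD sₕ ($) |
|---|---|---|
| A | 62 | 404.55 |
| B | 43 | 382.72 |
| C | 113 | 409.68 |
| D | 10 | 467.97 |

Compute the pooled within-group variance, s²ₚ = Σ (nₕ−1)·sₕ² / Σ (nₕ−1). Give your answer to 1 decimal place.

164750.1

Degrees of freedom: 61 + 42 + 112 + 9 = 224.
Σ(nₕ−1)sₕ² = 61·163660.7025 + 42·146474.5984 + 112·167837.7024 + 9·218995.9209 = 36904021.9422.
s²ₚ = 36904021.9422 / 224 = 164750.098... → 164750.1.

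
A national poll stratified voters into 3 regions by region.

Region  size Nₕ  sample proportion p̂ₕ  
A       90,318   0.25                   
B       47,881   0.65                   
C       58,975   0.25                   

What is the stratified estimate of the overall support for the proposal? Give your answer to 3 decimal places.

N = 90318 + 47881 + 58975 = 197174.
Overall proportion = Σ (Nₕ/N)·p̂ₕ.
Σ Nₕp̂ₕ = 22579.5 + 31122.65 + 14743.75 = 68445.9.
68445.9 / 197174 = 0.34713... → 0.347.

0.347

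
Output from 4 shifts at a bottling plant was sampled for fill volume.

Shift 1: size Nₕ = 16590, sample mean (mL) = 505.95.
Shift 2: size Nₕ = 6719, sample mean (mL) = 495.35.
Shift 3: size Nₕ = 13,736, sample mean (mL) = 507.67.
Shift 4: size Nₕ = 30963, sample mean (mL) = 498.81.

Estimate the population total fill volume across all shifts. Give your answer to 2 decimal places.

34139976.30

1: 16590·505.95 = 8393710.5
2: 6719·495.35 = 3328256.65
3: 13736·507.67 = 6973355.12
4: 30963·498.81 = 15444654.03
τ̂ = Σ Nₕx̄ₕ = 34139976.30.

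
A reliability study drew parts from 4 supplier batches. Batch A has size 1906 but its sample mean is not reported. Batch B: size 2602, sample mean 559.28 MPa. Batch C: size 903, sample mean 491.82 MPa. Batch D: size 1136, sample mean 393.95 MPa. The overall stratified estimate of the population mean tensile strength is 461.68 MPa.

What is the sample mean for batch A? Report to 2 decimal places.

Σ Nₕx̄ₕ = N·μ, so 1906·x̄_A = 6547·461.68 − (2602·559.28 + 903·491.82 + 1136·393.95).
= 3022618.96 − 2346887.22 = 675731.74.
x̄_A = 675731.74 / 1906 = 354.5287... → 354.53.

354.53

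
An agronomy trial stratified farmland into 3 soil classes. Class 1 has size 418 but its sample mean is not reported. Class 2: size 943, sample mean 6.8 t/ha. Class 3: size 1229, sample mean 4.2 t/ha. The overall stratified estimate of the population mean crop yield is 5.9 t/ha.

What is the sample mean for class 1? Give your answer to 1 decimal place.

8.9

N = 418 + 943 + 1229 = 2590.
Overall total = μ·N = 5.9·2590 = 15281.
Subtract the known strata: 943·6.8 + 1229·4.2 = 11574.2.
Remaining total for class 1: 15281 − 11574.2 = 3706.8.
Divide by its size: 3706.8 / 418 = 8.868... → 8.9.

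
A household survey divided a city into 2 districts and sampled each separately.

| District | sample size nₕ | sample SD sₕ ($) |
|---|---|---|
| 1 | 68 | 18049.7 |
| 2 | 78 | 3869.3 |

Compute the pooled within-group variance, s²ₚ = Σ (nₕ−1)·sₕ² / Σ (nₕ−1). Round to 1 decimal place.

159589208.7

Degrees of freedom: 67 + 77 = 144.
Σ(nₕ−1)sₕ² = 67·325791670.09 + 77·14971482.49 = 22980846047.76.
s²ₚ = 22980846047.76 / 144 = 159589208.665 → 159589208.7.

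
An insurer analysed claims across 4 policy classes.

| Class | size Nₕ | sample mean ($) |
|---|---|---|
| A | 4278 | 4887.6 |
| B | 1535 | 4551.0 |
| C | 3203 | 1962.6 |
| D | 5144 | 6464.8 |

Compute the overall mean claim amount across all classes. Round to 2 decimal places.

4762.43

N = 4278 + 1535 + 3203 + 5144 = 14160.
The stratified mean weights each stratum mean by its population share Nₕ/N.
Σ Nₕx̄ₕ = 4278·4887.6 + 1535·4551.0 + 3203·1962.6 + 5144·6464.8 = 20909152.8 + 6985785 + 6286207.8 + 33254931.2 = 67436076.8.
Divide by N: 67436076.8 / 14160 = 4762.4348... → 4762.43.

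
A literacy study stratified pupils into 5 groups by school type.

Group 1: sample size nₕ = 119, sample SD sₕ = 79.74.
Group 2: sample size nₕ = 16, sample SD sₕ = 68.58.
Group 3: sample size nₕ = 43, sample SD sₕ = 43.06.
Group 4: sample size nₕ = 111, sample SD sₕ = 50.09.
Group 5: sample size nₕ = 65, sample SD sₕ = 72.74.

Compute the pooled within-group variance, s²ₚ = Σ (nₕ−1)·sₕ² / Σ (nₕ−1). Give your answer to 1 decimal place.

4336.2

1: (119−1)·79.74² = 118·6358.4676 = 750299.1768
2: (16−1)·68.58² = 15·4703.2164 = 70548.246
3: (43−1)·43.06² = 42·1854.1636 = 77874.8712
4: (111−1)·50.09² = 110·2509.0081 = 275990.891
5: (65−1)·72.74² = 64·5291.1076 = 338630.8864
Numerator = 1513344.0714; denominator = Σ(nₕ−1) = 349.
s²ₚ = 1513344.0714/349 = 4336.229... → 4336.2.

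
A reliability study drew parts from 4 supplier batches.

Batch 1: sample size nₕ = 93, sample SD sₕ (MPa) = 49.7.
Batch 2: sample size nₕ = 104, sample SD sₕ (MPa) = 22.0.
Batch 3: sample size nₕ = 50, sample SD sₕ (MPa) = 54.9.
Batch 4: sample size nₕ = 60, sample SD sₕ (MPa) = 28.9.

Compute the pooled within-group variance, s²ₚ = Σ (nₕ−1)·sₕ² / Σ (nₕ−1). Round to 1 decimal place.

1564.6

1: (93−1)·49.7² = 92·2470.09 = 227248.28
2: (104−1)·22.0² = 103·484 = 49852
3: (50−1)·54.9² = 49·3014.01 = 147686.49
4: (60−1)·28.9² = 59·835.21 = 49277.39
Numerator = 474064.16; denominator = Σ(nₕ−1) = 303.
s²ₚ = 474064.16/303 = 1564.568... → 1564.6.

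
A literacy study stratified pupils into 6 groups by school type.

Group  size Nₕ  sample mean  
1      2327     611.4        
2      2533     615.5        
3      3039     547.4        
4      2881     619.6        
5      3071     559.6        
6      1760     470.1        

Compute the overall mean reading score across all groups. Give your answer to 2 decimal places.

x̄_st = (Σ Nₕx̄ₕ) / (Σ Nₕ) = (2327·611.4 + 2533·615.5 + 3039·547.4 + 2881·619.6 + 3071·559.6 + 1760·470.1) / 15611
= 8976313.1 / 15611 = 574.9992... → 575.00.

575.00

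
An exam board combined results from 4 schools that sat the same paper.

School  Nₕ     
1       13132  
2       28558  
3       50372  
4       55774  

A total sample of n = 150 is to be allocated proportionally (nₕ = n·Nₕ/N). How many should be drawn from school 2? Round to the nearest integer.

Share of school 2 = 28558/147836 = 0.19317.
Allocate 150 × 0.19317 = 28.976... → 29.

29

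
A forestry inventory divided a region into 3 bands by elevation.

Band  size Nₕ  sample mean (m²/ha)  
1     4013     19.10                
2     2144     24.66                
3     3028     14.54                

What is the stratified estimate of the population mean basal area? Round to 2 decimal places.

18.89

N = 9185; weights Wₕ = Nₕ/N = (0.4369, 0.2334, 0.3297).
x̄_st = Σ Wₕ·x̄ₕ = 0.4369·19.10 + 0.2334·24.66 + 0.3297·14.54 ≈ 18.8946...
→ 18.89.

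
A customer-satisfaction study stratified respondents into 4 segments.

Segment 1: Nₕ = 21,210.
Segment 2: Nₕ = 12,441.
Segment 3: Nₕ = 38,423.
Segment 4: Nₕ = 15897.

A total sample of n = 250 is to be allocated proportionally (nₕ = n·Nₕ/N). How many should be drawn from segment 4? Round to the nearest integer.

N = 21210 + 12441 + 38423 + 15897 = 87971.
n_4 = 250·15897/87971 = 45.177... → 45.

45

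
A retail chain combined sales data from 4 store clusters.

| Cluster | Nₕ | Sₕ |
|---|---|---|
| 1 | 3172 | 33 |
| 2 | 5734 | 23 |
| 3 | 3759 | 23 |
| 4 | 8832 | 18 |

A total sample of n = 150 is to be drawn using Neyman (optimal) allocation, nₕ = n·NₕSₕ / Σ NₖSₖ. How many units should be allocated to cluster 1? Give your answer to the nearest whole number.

Σ NₕSₕ = 3172·33 + 5734·23 + 3759·23 + 8832·18 = 481991.
Share for 1: 104676/481991 = 0.21717.
n_1 = 150 × 0.21717 = 32.576... → 33.

33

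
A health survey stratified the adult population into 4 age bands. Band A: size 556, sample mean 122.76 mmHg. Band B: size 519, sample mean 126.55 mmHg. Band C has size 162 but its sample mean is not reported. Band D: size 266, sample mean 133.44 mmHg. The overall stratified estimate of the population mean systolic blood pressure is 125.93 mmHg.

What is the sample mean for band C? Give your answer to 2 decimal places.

122.49

Σ Nₕx̄ₕ = N·μ, so 162·x̄_C = 1503·125.93 − (556·122.76 + 519·126.55 + 266·133.44).
= 189272.79 − 169429.05 = 19843.74.
x̄_C = 19843.74 / 162 = 122.4922... → 122.49.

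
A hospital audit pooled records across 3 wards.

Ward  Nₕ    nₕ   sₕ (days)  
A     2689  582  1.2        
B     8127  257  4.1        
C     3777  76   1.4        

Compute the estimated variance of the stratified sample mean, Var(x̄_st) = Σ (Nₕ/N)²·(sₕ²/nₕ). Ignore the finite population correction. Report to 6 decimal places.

0.022098

N = 14593. Term for each stratum: Wₕ²sₕ²/nₕ.
Var(x̄_st) = 0.000084010 + 0.020286445 + 0.001727616 = 0.022098071 → 0.022098.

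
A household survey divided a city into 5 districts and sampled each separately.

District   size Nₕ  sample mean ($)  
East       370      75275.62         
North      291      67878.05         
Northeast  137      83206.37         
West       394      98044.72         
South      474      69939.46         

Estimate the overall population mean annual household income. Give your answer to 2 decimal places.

78502.21

x̄_st = (Σ Nₕx̄ₕ) / (Σ Nₕ) = (370·75275.62 + 291·67878.05 + 137·83206.37 + 394·98044.72 + 474·69939.46) / 1666
= 130784688.36 / 1666 = 78502.2139... → 78502.21.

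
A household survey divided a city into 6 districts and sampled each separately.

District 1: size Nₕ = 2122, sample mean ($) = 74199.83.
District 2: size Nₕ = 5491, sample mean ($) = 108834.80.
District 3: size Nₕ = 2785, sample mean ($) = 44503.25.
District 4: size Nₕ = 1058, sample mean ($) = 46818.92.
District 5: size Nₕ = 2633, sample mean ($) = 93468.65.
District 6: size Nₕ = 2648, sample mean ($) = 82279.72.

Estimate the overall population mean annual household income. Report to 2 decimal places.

83200.07

N = 2122 + 5491 + 2785 + 1058 + 2633 + 2648 = 16737.
The stratified mean weights each stratum mean by its population share Nₕ/N.
Σ Nₕx̄ₕ = 2122·74199.83 + 5491·108834.80 + 2785·44503.25 + 1058·46818.92 + 2633·93468.65 + 2648·82279.72 = 157452039.26 + 597611886.8 + 123941551.25 + 49534417.36 + 246102955.45 + 217876698.56 = 1392519548.68.
Divide by N: 1392519548.68 / 16737 = 83200.0686... → 83200.07.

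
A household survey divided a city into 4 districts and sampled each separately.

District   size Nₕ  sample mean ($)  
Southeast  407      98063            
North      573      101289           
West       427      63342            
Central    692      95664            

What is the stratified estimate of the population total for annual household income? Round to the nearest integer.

191196760

Estimate total by summing Nₕ·x̄ₕ over strata.
407·98063 + 573·101289 + 427·63342 + 692·95664 = 39911641 + 58038597 + 27047034 + 66199488 = 191196760.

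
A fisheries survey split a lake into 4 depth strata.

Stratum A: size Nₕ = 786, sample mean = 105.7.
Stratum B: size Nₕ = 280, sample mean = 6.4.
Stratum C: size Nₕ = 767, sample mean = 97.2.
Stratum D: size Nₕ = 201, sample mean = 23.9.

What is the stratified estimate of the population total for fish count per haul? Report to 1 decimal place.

A: 786·105.7 = 83080.2
B: 280·6.4 = 1792
C: 767·97.2 = 74552.4
D: 201·23.9 = 4803.9
τ̂ = Σ Nₕx̄ₕ = 164228.5.

164228.5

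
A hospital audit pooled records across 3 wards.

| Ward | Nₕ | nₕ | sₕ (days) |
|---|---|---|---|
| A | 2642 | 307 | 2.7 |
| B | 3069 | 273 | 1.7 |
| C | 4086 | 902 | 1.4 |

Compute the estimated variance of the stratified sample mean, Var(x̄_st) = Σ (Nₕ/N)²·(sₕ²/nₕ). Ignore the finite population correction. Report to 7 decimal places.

N = 9797; Wₕ = Nₕ/N.
ward A: (2642/9797)²·2.7²/307 = 0.0017269055
ward B: (3069/9797)²·1.7²/273 = 0.0010388259
ward C: (4086/9797)²·1.4²/902 = 0.0003779724
Sum = 0.0031437037 → 0.0031437.

0.0031437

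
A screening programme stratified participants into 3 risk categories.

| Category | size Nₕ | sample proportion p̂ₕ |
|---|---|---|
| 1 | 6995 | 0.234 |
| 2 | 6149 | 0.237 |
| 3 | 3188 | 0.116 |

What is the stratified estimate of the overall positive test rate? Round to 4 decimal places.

N = 6995 + 6149 + 3188 = 16332.
Overall proportion = Σ (Nₕ/N)·p̂ₕ.
Σ Nₕp̂ₕ = 1636.83 + 1457.313 + 369.808 = 3463.951.
3463.951 / 16332 = 0.212096... → 0.2121.

0.2121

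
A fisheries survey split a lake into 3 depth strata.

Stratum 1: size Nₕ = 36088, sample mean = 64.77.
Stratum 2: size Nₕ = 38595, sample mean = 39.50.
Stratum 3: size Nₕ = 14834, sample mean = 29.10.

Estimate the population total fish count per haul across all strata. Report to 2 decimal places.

4293591.66

Population total = Σ Nₕ·x̄ₕ (each stratum's size times its mean).
36088·64.77 + 38595·39.50 + 14834·29.10 = 2337419.76 + 1524502.5 + 431669.4 = 4293591.66.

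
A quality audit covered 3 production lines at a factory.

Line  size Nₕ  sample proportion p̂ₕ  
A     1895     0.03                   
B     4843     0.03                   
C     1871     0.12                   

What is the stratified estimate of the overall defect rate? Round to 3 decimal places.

0.050

Wₕ = Nₕ/N with N = 8609: 0.2201, 0.5626, 0.2173.
p̂_st = 0.2201·0.03 + 0.5626·0.03 + 0.2173·0.12 ≈ 0.04956... → 0.050.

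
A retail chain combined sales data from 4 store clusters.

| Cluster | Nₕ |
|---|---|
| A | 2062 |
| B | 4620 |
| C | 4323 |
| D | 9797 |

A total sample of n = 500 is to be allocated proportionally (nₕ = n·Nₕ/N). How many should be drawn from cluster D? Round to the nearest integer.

235

Share of cluster D = 9797/20802 = 0.47096.
Allocate 500 × 0.47096 = 235.482... → 235.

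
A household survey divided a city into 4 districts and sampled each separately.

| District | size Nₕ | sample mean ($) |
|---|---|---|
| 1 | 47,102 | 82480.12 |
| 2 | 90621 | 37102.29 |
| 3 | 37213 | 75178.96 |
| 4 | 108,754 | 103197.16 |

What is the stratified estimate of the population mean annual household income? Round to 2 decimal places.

N = 47102 + 90621 + 37213 + 108754 = 283690.
The stratified mean weights each stratum mean by its population share Nₕ/N.
Σ Nₕx̄ₕ = 47102·82480.12 + 90621·37102.29 + 37213·75178.96 + 108754·103197.16 = 3884978612.24 + 3362246622.09 + 2797634638.48 + 11223103938.64 = 21267963811.45.
Divide by N: 21267963811.45 / 283690 = 74969.0289... → 74969.03.

74969.03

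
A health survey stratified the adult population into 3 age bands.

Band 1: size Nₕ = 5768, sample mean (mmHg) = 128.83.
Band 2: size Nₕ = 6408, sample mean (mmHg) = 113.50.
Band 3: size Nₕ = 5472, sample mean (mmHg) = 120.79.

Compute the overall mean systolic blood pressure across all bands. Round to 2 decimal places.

120.77

N = 5768 + 6408 + 5472 = 17648.
Weight each subgroup mean by Nₕ/N and sum.
Σ Nₕx̄ₕ = 5768·128.83 + 6408·113.50 + 5472·120.79 = 743091.44 + 727308 + 660962.88 = 2131362.32.
Divide by N: 2131362.32 / 17648 = 120.7708... → 120.77.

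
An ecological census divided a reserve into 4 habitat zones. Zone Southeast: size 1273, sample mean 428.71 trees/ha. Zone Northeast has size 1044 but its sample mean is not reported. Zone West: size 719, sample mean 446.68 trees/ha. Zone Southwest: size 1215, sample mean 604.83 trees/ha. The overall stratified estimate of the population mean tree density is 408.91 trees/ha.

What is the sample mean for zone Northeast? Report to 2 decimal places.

130.74

Σ Nₕx̄ₕ = N·μ, so 1044·x̄_Northeast = 4251·408.91 − (1273·428.71 + 719·446.68 + 1215·604.83).
= 1738276.41 − 1601779.2 = 136497.21.
x̄_Northeast = 136497.21 / 1044 = 130.7445... → 130.74.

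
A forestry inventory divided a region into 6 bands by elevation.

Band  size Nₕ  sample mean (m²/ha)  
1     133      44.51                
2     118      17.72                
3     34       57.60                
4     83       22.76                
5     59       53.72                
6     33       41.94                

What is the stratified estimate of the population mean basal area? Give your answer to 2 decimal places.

N = 133 + 118 + 34 + 83 + 59 + 33 = 460.
Overall mean = Σ (Nₕ/N)·x̄ₕ — weight by population share, not a simple average.
Σ Nₕx̄ₕ = 133·44.51 + 118·17.72 + 34·57.60 + 83·22.76 + 59·53.72 + 33·41.94 = 5919.83 + 2090.96 + 1958.4 + 1889.08 + 3169.48 + 1384.02 = 16411.77.
Divide by N: 16411.77 / 460 = 35.6778... → 35.68.

35.68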